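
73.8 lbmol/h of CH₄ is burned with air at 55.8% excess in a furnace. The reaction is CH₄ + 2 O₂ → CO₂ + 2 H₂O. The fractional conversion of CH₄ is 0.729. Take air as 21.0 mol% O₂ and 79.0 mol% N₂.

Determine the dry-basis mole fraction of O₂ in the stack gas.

0.115

Stoichiometric O₂ = 2 × 73.8 = 147.6 lbmol/h; O₂ fed = 147.6 × 1.558 = 230 lbmol/h.
N₂ fed = 230 × 79/21 = 865.1 lbmol/h.
Fuel reacted = 0.729 × 73.8 → ξ = 53.8 lbmol/h.
Outlet (n = n₀ + ν ξ):
  CH₄: 73.8 − 1(53.8) = 20
  O₂: 230 − 2(53.8) = 122.4
  N₂: 865.1 (inert)
  CO₂: 0 + 1(53.8) = 53.8
  H₂O: 0 + 2(53.8) = 107.6
Dry total = 1061 lbmol/h; y_O₂ (dry) = 122.4 / 1061 = 0.1153.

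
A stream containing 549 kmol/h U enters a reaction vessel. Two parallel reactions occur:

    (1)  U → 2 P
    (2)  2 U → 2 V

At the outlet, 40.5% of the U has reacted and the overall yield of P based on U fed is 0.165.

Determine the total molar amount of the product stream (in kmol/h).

594 kmol/h

Yield of P: 2ξ₁ / 549 = 0.165 → ξ₁ = 45.29 kmol/h.
Conversion of U: 1ξ₁ + 2ξ₂ = 0.405 × 549 = 222.3 → ξ₂ = 88.53 kmol/h.
Outlet amounts (n = n₀ + Σ ν·ξ):
  U: 549 − 1(45.29) − 2(88.53) = 326.7
  P: 0 + 2(45.29) = 90.59
  V: 0 + 2(88.53) = 177.1
Total out = 326.7 + 90.59 + 177.1 = 594.3 kmol/h.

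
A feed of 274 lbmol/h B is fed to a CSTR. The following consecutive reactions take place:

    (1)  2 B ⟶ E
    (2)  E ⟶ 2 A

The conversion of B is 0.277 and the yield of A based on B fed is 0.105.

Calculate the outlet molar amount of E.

Conversion of B: B consumed = 2ξ₁ = 0.277 × 274 → ξ₁ = 37.95 lbmol/h.
Yield of A: 2ξ₂ / 274 = 0.105 → ξ₂ = 14.38 lbmol/h.
Outlet amounts (n = n₀ + Σ ν·ξ):
  B: 274 − 2(37.95) = 198.1
  E: 0 + 1(37.95) − 1(14.38) = 23.56
  A: 0 + 2(14.38) = 28.77

23.6 lbmol/h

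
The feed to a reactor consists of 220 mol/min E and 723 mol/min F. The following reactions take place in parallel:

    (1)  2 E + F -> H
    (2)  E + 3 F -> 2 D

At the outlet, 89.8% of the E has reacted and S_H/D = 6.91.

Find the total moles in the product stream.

739 mol/min

Conversion of E: E consumed = 0.898 × 220 = 197.6 mol/min = 2ξ₁ + 1ξ₂.
Selectivity: 1ξ₁ / (2ξ₂) = 6.91 → ξ₁ = 13.82 ξ₂.
Substitute: (2·13.82 + 1) ξ₂ = 197.6 → ξ₂ = 6.898 mol/min, ξ₁ = 95.33 mol/min.
Outlet amounts (n = n₀ + Σ ν·ξ):
  E: 220 − 2(95.33) − 1(6.898) = 22.44
  F: 723 − 1(95.33) − 3(6.898) = 607
  H: 0 + 1(95.33) = 95.33
  D: 0 + 2(6.898) = 13.8
Total out = 22.44 + 607 + 95.33 + 13.8 = 738.5 mol/min.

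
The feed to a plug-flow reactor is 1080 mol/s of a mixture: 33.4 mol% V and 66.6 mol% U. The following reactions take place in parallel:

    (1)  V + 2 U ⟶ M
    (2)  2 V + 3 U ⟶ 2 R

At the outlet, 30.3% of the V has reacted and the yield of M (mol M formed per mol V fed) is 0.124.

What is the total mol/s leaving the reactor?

Yield of M: 1ξ₁ / 360.7 = 0.124 → ξ₁ = 44.73 mol/s.
Conversion of V: 1ξ₁ + 2ξ₂ = 0.303 × 360.7 = 109.3 → ξ₂ = 32.28 mol/s.
Outlet amounts (n = n₀ + Σ ν·ξ):
  V: 360.7 − 1(44.73) − 2(32.28) = 251.4
  U: 719.3 − 2(44.73) − 3(32.28) = 533
  M: 0 + 1(44.73) = 44.73
  R: 0 + 2(32.28) = 64.57
Total out = 251.4 + 533 + 44.73 + 64.57 = 893.7 mol/s.

894 mol/s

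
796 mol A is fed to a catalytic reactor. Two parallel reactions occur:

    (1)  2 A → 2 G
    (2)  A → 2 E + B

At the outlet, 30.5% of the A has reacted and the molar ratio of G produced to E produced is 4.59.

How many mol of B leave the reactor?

Conversion of A: A consumed = 0.305 × 796 = 242.8 mol = 2ξ₁ + 1ξ₂.
Selectivity: 2ξ₁ / (2ξ₂) = 4.59 → ξ₁ = 4.59 ξ₂.
Substitute: (2·4.59 + 1) ξ₂ = 242.8 → ξ₂ = 23.85 mol, ξ₁ = 109.5 mol.
Outlet amounts (n = n₀ + Σ ν·ξ):
  A: 796 − 2(109.5) − 1(23.85) = 553.2
  G: 0 + 2(109.5) = 218.9
  E: 0 + 2(23.85) = 47.7
  B: 0 + 1(23.85) = 23.85

23.8 mol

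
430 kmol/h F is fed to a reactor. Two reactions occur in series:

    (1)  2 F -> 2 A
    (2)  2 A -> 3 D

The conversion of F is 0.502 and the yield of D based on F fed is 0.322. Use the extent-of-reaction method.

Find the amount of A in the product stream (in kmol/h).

Conversion of F: F consumed = 2ξ₁ = 0.502 × 430 → ξ₁ = 107.9 kmol/h.
Yield of D: 3ξ₂ / 430 = 0.322 → ξ₂ = 46.15 kmol/h.
Outlet amounts (n = n₀ + Σ ν·ξ):
  F: 430 − 2(107.9) = 214.1
  A: 0 + 2(107.9) − 2(46.15) = 123.6
  D: 0 + 3(46.15) = 138.5

124 kmol/h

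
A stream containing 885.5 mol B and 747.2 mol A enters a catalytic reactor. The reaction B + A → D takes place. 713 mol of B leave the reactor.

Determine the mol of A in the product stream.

575 mol

For B: n = n₀ − 1ξ → 713 = 885.5 − 1ξ, giving ξ = 172.5 mol.
Outlet amounts (n = n₀ + ν ξ):
  B: 885.5 − 1(172.5) = 713
  A: 747.2 − 1(172.5) = 574.7
  D: 0 + 1(172.5) = 172.5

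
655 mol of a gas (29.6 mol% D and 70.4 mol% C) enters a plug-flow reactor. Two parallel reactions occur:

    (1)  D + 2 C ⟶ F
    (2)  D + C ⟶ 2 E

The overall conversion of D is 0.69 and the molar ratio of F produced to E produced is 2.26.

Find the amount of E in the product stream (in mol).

Conversion of D: D consumed = 0.69 × 193.9 = 133.8 mol = 1ξ₁ + 1ξ₂.
Selectivity: 1ξ₁ / (2ξ₂) = 2.26 → ξ₁ = 4.52 ξ₂.
Substitute: (1·4.52 + 1) ξ₂ = 133.8 → ξ₂ = 24.23 mol, ξ₁ = 109.5 mol.
Outlet amounts (n = n₀ + Σ ν·ξ):
  D: 193.9 − 1(109.5) − 1(24.23) = 60.1
  C: 461.1 − 2(109.5) − 1(24.23) = 217.8
  F: 0 + 1(109.5) = 109.5
  E: 0 + 2(24.23) = 48.47

48.5 mol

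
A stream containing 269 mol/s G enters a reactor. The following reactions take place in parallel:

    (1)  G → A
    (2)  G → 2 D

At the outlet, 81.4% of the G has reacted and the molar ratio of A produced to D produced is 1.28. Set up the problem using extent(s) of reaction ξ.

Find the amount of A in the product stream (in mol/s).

Conversion of G: G consumed = 0.814 × 269 = 219 mol/s = 1ξ₁ + 1ξ₂.
Selectivity: 1ξ₁ / (2ξ₂) = 1.28 → ξ₁ = 2.56 ξ₂.
Substitute: (1·2.56 + 1) ξ₂ = 219 → ξ₂ = 61.51 mol/s, ξ₁ = 157.5 mol/s.
Outlet amounts (n = n₀ + Σ ν·ξ):
  G: 269 − 1(157.5) − 1(61.51) = 50.03
  A: 0 + 1(157.5) = 157.5
  D: 0 + 2(61.51) = 123

157 mol/s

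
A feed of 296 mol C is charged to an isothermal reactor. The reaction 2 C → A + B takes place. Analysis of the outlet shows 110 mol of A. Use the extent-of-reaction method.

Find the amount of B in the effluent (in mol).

110 mol

For A: n = n₀ + 1ξ → 110 = 0 + 1ξ, giving ξ = 110 mol.
Outlet amounts (n = n₀ + ν ξ):
  C: 296 − 2(110) = 76
  A: 0 + 1(110) = 110
  B: 0 + 1(110) = 110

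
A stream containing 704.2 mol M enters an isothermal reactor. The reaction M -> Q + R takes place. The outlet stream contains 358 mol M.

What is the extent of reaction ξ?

ξ = 346 mol

For M: n = n₀ − 1ξ → 358 = 704.2 − 1ξ, giving ξ = 346.2 mol.
Outlet amounts (n = n₀ + ν ξ):
  M: 704.2 − 1(346.2) = 358
  Q: 0 + 1(346.2) = 346.2
  R: 0 + 1(346.2) = 346.2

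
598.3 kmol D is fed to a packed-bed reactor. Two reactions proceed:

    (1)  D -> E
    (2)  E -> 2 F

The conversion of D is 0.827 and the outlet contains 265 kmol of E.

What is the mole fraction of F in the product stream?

0.555

Conversion of D: D consumed = 1ξ₁ = 0.827 × 598.3 → ξ₁ = 494.8 kmol.
E balance: n_E = 0 + 1ξ₁ − 1ξ₂ = 265 → ξ₂ = (1·494.8 − 265)/1 = 229.8 kmol.
Outlet amounts (n = n₀ + Σ ν·ξ):
  D: 598.3 − 1(494.8) = 103.5
  E: 0 + 1(494.8) − 1(229.8) = 265
  F: 0 + 2(229.8) = 459.6
Total out = 828.1 kmol; y_F = 459.6 / 828.1 = 0.555.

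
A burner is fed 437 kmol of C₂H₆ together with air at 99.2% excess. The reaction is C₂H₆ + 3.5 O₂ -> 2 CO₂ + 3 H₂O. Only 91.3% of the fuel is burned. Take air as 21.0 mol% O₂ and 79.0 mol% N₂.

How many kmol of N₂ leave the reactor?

Stoichiometric O₂ = 3.5 × 437 = 1530 kmol; O₂ fed = 1530 × 1.992 = 3047 kmol.
N₂ fed = 3047 × 79/21 = 11460 kmol.
Fuel reacted = 0.913 × 437 → ξ = 399 kmol.
Outlet (n = n₀ + ν ξ):
  C₂H₆: 437 − 1(399) = 38.02
  O₂: 3047 − 3.5(399) = 1650
  N₂: 11460 (inert)
  CO₂: 0 + 2(399) = 798
  H₂O: 0 + 3(399) = 1197

11500 kmol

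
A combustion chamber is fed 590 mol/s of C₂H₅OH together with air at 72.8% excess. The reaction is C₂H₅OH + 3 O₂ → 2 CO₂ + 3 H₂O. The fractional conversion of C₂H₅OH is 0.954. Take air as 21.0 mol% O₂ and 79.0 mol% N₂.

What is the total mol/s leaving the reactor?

Stoichiometric O₂ = 3 × 590 = 1770 mol/s; O₂ fed = 1770 × 1.728 = 3059 mol/s.
N₂ fed = 3059 × 79/21 = 11510 mol/s.
Fuel reacted = 0.954 × 590 → ξ = 562.9 mol/s.
Outlet (n = n₀ + ν ξ):
  C₂H₅OH: 590 − 1(562.9) = 27.14
  O₂: 3059 − 3(562.9) = 1370
  N₂: 11510 (inert)
  CO₂: 0 + 2(562.9) = 1126
  H₂O: 0 + 3(562.9) = 1689
Total out = 27.14 + 1370 + 11510 + 1126 + 1689 = 15720 mol/s.

15700 mol/s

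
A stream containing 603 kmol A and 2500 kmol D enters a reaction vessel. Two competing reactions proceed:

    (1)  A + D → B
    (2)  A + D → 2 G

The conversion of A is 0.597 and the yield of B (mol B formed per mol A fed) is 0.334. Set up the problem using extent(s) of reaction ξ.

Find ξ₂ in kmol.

ξ₂ = 159 kmol

Yield of B: 1ξ₁ / 603 = 0.334 → ξ₁ = 201.4 kmol.
Conversion of A: 1ξ₁ + 1ξ₂ = 0.597 × 603 = 360 → ξ₂ = 158.6 kmol.
Outlet amounts (n = n₀ + Σ ν·ξ):
  A: 603 − 1(201.4) − 1(158.6) = 243
  D: 2500 − 1(201.4) − 1(158.6) = 2140
  B: 0 + 1(201.4) = 201.4
  G: 0 + 2(158.6) = 317.2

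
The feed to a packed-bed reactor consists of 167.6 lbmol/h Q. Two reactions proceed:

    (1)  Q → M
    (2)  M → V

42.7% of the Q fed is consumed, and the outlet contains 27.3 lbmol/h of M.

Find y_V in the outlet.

0.264

Conversion of Q: Q consumed = 1ξ₁ = 0.427 × 167.6 → ξ₁ = 71.57 lbmol/h.
M balance: n_M = 0 + 1ξ₁ − 1ξ₂ = 27.3 → ξ₂ = (1·71.57 − 27.3)/1 = 44.27 lbmol/h.
Outlet amounts (n = n₀ + Σ ν·ξ):
  Q: 167.6 − 1(71.57) = 96.03
  M: 0 + 1(71.57) − 1(44.27) = 27.3
  V: 0 + 1(44.27) = 44.27
Total out = 167.6 lbmol/h; y_V = 44.27 / 167.6 = 0.2641.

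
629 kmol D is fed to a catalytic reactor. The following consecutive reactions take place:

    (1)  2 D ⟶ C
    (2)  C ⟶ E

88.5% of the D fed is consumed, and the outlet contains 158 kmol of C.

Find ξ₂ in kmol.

ξ₂ = 120 kmol

Conversion of D: D consumed = 2ξ₁ = 0.885 × 629 → ξ₁ = 278.3 kmol.
C balance: n_C = 0 + 1ξ₁ − 1ξ₂ = 158 → ξ₂ = (1·278.3 − 158)/1 = 120.3 kmol.
Outlet amounts (n = n₀ + Σ ν·ξ):
  D: 629 − 2(278.3) = 72.34
  C: 0 + 1(278.3) − 1(120.3) = 158
  E: 0 + 1(120.3) = 120.3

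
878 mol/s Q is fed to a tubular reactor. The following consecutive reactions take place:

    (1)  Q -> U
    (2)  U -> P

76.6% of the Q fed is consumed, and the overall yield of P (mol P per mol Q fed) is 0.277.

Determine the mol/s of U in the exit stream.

429 mol/s

Conversion of Q: Q consumed = 1ξ₁ = 0.766 × 878 → ξ₁ = 672.5 mol/s.
Yield of P: 1ξ₂ / 878 = 0.277 → ξ₂ = 243.2 mol/s.
Outlet amounts (n = n₀ + Σ ν·ξ):
  Q: 878 − 1(672.5) = 205.5
  U: 0 + 1(672.5) − 1(243.2) = 429.3
  P: 0 + 1(243.2) = 243.2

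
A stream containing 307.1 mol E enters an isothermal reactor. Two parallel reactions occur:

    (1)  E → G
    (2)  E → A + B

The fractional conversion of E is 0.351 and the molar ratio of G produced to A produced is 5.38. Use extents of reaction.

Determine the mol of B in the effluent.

Conversion of E: E consumed = 0.351 × 307.1 = 107.8 mol = 1ξ₁ + 1ξ₂.
Selectivity: 1ξ₁ / (1ξ₂) = 5.38 → ξ₁ = 5.38 ξ₂.
Substitute: (1·5.38 + 1) ξ₂ = 107.8 → ξ₂ = 16.9 mol, ξ₁ = 90.9 mol.
Outlet amounts (n = n₀ + Σ ν·ξ):
  E: 307.1 − 1(90.9) − 1(16.9) = 199.3
  G: 0 + 1(90.9) = 90.9
  A: 0 + 1(16.9) = 16.9
  B: 0 + 1(16.9) = 16.9

16.9 mol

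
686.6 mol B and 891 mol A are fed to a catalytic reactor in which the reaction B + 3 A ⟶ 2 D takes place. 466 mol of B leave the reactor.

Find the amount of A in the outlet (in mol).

229 mol

For B: n = n₀ − 1ξ → 466 = 686.6 − 1ξ, giving ξ = 220.6 mol.
Outlet amounts (n = n₀ + ν ξ):
  B: 686.6 − 1(220.6) = 466
  A: 891 − 3(220.6) = 229.2
  D: 0 + 2(220.6) = 441.2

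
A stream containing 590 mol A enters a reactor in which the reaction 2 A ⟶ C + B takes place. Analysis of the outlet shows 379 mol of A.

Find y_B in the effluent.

0.179

For A: n = n₀ − 2ξ → 379 = 590 − 2ξ, giving ξ = 105.5 mol.
Outlet amounts (n = n₀ + ν ξ):
  A: 590 − 2(105.5) = 379
  C: 0 + 1(105.5) = 105.5
  B: 0 + 1(105.5) = 105.5
Total out = 590 mol; y_B = 105.5 / 590 = 0.1788.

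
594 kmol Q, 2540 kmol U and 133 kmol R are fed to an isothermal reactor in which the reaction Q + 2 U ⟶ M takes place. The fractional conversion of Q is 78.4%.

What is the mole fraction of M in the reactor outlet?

0.199

Q reacted = 0.784 × 594 = 465.7 kmol; ν_Q = −1, so ξ = 465.7/1 = 465.7 kmol.
Outlet amounts (n = n₀ + ν ξ):
  Q: 594 − 1(465.7) = 128.3
  U: 2540 − 2(465.7) = 1609
  M: 0 + 1(465.7) = 465.7
  R: 133 (inert)
Total out = 2336 kmol; y_M = 465.7 / 2336 = 0.1994.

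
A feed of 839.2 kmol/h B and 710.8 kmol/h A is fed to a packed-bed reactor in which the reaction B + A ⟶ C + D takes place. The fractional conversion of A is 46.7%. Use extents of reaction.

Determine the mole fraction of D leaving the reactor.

A reacted = 0.467 × 710.8 = 331.9 kmol/h; ν_A = −1, so ξ = 331.9/1 = 331.9 kmol/h.
Outlet amounts (n = n₀ + ν ξ):
  B: 839.2 − 1(331.9) = 507.3
  A: 710.8 − 1(331.9) = 378.9
  C: 0 + 1(331.9) = 331.9
  D: 0 + 1(331.9) = 331.9
Total out = 1550 kmol/h; y_D = 331.9 / 1550 = 0.2142.

0.214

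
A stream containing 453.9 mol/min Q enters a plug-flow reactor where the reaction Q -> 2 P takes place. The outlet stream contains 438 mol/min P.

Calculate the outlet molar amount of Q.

For P: n = n₀ + 2ξ → 438 = 0 + 2ξ, giving ξ = 219 mol/min.
Outlet amounts (n = n₀ + ν ξ):
  Q: 453.9 − 1(219) = 234.9
  P: 0 + 2(219) = 438

235 mol/min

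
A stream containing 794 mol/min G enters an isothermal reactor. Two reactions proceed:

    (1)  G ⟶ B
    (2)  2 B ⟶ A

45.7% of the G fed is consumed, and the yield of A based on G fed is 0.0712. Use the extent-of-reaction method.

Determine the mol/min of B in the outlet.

250 mol/min

Conversion of G: G consumed = 1ξ₁ = 0.457 × 794 → ξ₁ = 362.9 mol/min.
Yield of A: 1ξ₂ / 794 = 0.0712 → ξ₂ = 56.53 mol/min.
Outlet amounts (n = n₀ + Σ ν·ξ):
  G: 794 − 1(362.9) = 431.1
  B: 0 + 1(362.9) − 2(56.53) = 249.8
  A: 0 + 1(56.53) = 56.53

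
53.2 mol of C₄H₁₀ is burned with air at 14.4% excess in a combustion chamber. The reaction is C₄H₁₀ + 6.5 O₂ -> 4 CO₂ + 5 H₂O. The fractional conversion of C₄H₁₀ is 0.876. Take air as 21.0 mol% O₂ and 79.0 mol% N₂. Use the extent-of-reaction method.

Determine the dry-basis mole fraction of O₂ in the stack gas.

0.0522

Stoichiometric O₂ = 6.5 × 53.2 = 345.8 mol; O₂ fed = 345.8 × 1.144 = 395.6 mol.
N₂ fed = 395.6 × 79/21 = 1488 mol.
Fuel reacted = 0.876 × 53.2 → ξ = 46.6 mol.
Outlet (n = n₀ + ν ξ):
  C₄H₁₀: 53.2 − 1(46.6) = 6.597
  O₂: 395.6 − 6.5(46.6) = 92.67
  N₂: 1488 (inert)
  CO₂: 0 + 4(46.6) = 186.4
  H₂O: 0 + 5(46.6) = 233
Dry total = 1774 mol; y_O₂ (dry) = 92.67 / 1774 = 0.05224.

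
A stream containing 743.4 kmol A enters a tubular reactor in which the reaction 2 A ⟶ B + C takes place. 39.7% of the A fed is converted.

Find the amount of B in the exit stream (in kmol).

A reacted = 0.397 × 743.4 = 295.1 kmol; ν_A = −2, so ξ = 295.1/2 = 147.6 kmol.
Outlet amounts (n = n₀ + ν ξ):
  A: 743.4 − 2(147.6) = 448.3
  B: 0 + 1(147.6) = 147.6
  C: 0 + 1(147.6) = 147.6

148 kmol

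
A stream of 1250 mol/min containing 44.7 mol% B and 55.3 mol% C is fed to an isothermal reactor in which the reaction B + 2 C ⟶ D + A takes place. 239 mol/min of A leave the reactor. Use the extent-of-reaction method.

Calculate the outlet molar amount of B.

320 mol/min

For A: n = n₀ + 1ξ → 239 = 0 + 1ξ, giving ξ = 239 mol/min.
Outlet amounts (n = n₀ + ν ξ):
  B: 558.8 − 1(239) = 319.8
  C: 691.2 − 2(239) = 213.2
  D: 0 + 1(239) = 239
  A: 0 + 1(239) = 239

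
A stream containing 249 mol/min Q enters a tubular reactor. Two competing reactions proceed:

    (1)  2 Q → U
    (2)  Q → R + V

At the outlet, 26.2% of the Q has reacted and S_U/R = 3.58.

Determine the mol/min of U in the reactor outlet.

Conversion of Q: Q consumed = 0.262 × 249 = 65.24 mol/min = 2ξ₁ + 1ξ₂.
Selectivity: 1ξ₁ / (1ξ₂) = 3.58 → ξ₁ = 3.58 ξ₂.
Substitute: (2·3.58 + 1) ξ₂ = 65.24 → ξ₂ = 7.995 mol/min, ξ₁ = 28.62 mol/min.
Outlet amounts (n = n₀ + Σ ν·ξ):
  Q: 249 − 2(28.62) − 1(7.995) = 183.8
  U: 0 + 1(28.62) = 28.62
  R: 0 + 1(7.995) = 7.995
  V: 0 + 1(7.995) = 7.995

28.6 mol/min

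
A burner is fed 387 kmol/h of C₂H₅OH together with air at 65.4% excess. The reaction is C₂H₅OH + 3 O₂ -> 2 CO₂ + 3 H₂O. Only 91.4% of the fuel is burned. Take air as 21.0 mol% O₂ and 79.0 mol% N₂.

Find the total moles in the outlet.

Stoichiometric O₂ = 3 × 387 = 1161 kmol/h; O₂ fed = 1161 × 1.654 = 1920 kmol/h.
N₂ fed = 1920 × 79/21 = 7224 kmol/h.
Fuel reacted = 0.914 × 387 → ξ = 353.7 kmol/h.
Outlet (n = n₀ + ν ξ):
  C₂H₅OH: 387 − 1(353.7) = 33.28
  O₂: 1920 − 3(353.7) = 859.1
  N₂: 7224 (inert)
  CO₂: 0 + 2(353.7) = 707.4
  H₂O: 0 + 3(353.7) = 1061
Total out = 33.28 + 859.1 + 7224 + 707.4 + 1061 = 9885 kmol/h.

9880 kmol/h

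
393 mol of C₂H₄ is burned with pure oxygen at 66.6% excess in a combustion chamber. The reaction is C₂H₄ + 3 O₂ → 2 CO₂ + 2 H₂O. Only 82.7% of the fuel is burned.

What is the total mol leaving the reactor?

2360 mol

Stoichiometric O₂ = 3 × 393 = 1179 mol; O₂ fed = 1179 × 1.666 = 1964 mol.
Fuel reacted = 0.827 × 393 → ξ = 325 mol.
Outlet (n = n₀ + ν ξ):
  C₂H₄: 393 − 1(325) = 67.99
  O₂: 1964 − 3(325) = 989.2
  CO₂: 0 + 2(325) = 650
  H₂O: 0 + 2(325) = 650
Total out = 67.99 + 989.2 + 650 + 650 = 2357 mol.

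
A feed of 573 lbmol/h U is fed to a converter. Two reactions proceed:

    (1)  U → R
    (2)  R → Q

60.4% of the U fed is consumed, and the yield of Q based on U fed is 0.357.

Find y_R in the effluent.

Conversion of U: U consumed = 1ξ₁ = 0.604 × 573 → ξ₁ = 346.1 lbmol/h.
Yield of Q: 1ξ₂ / 573 = 0.357 → ξ₂ = 204.6 lbmol/h.
Outlet amounts (n = n₀ + Σ ν·ξ):
  U: 573 − 1(346.1) = 226.9
  R: 0 + 1(346.1) − 1(204.6) = 141.5
  Q: 0 + 1(204.6) = 204.6
Total out = 573 lbmol/h; y_R = 141.5 / 573 = 0.247.

0.247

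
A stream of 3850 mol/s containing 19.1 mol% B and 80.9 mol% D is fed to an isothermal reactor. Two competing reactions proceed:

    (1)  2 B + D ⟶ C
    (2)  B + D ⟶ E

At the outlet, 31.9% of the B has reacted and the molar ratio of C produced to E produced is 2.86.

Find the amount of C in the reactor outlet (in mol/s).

99.8 mol/s

Conversion of B: B consumed = 0.319 × 735.4 = 234.6 mol/s = 2ξ₁ + 1ξ₂.
Selectivity: 1ξ₁ / (1ξ₂) = 2.86 → ξ₁ = 2.86 ξ₂.
Substitute: (2·2.86 + 1) ξ₂ = 234.6 → ξ₂ = 34.91 mol/s, ξ₁ = 99.83 mol/s.
Outlet amounts (n = n₀ + Σ ν·ξ):
  B: 735.4 − 2(99.83) − 1(34.91) = 500.8
  D: 3115 − 1(99.83) − 1(34.91) = 2980
  C: 0 + 1(99.83) = 99.83
  E: 0 + 1(34.91) = 34.91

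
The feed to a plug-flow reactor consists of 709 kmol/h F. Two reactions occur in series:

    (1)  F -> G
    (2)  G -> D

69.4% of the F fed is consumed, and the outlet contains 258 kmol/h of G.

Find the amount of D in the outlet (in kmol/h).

234 kmol/h

Conversion of F: F consumed = 1ξ₁ = 0.694 × 709 → ξ₁ = 492 kmol/h.
G balance: n_G = 0 + 1ξ₁ − 1ξ₂ = 258 → ξ₂ = (1·492 − 258)/1 = 234 kmol/h.
Outlet amounts (n = n₀ + Σ ν·ξ):
  F: 709 − 1(492) = 217
  G: 0 + 1(492) − 1(234) = 258
  D: 0 + 1(234) = 234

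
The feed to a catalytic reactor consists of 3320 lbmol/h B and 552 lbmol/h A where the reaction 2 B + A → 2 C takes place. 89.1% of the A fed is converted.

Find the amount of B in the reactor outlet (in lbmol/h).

2340 lbmol/h

A reacted = 0.891 × 552 = 491.8 lbmol/h; ν_A = −1, so ξ = 491.8/1 = 491.8 lbmol/h.
Outlet amounts (n = n₀ + ν ξ):
  B: 3320 − 2(491.8) = 2336
  A: 552 − 1(491.8) = 60.17
  C: 0 + 2(491.8) = 983.7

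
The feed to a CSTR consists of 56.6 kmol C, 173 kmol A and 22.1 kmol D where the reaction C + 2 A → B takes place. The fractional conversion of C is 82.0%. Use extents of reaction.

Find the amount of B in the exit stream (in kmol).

46.4 kmol

C reacted = 0.82 × 56.6 = 46.41 kmol; ν_C = −1, so ξ = 46.41/1 = 46.41 kmol.
Outlet amounts (n = n₀ + ν ξ):
  C: 56.6 − 1(46.41) = 10.19
  A: 173 − 2(46.41) = 80.18
  B: 0 + 1(46.41) = 46.41
  D: 22.1 (inert)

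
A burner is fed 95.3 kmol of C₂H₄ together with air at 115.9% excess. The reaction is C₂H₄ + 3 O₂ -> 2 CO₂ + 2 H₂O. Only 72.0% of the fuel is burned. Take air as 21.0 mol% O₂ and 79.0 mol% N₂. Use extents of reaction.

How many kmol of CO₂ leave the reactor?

137 kmol

Stoichiometric O₂ = 3 × 95.3 = 285.9 kmol; O₂ fed = 285.9 × 2.159 = 617.3 kmol.
N₂ fed = 617.3 × 79/21 = 2322 kmol.
Fuel reacted = 0.72 × 95.3 → ξ = 68.62 kmol.
Outlet (n = n₀ + ν ξ):
  C₂H₄: 95.3 − 1(68.62) = 26.68
  O₂: 617.3 − 3(68.62) = 411.4
  N₂: 2322 (inert)
  CO₂: 0 + 2(68.62) = 137.2
  H₂O: 0 + 2(68.62) = 137.2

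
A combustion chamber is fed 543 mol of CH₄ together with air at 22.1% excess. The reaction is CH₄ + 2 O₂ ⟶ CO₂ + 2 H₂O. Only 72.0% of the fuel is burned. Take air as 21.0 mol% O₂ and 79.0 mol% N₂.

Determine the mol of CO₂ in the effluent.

391 mol

Stoichiometric O₂ = 2 × 543 = 1086 mol; O₂ fed = 1086 × 1.221 = 1326 mol.
N₂ fed = 1326 × 79/21 = 4988 mol.
Fuel reacted = 0.72 × 543 → ξ = 391 mol.
Outlet (n = n₀ + ν ξ):
  CH₄: 543 − 1(391) = 152
  O₂: 1326 − 2(391) = 544.1
  N₂: 4988 (inert)
  CO₂: 0 + 1(391) = 391
  H₂O: 0 + 2(391) = 781.9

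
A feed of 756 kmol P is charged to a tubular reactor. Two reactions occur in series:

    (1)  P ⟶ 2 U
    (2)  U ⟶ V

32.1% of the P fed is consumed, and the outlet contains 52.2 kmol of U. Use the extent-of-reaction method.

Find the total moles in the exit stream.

999 kmol

Conversion of P: P consumed = 1ξ₁ = 0.321 × 756 → ξ₁ = 242.7 kmol.
U balance: n_U = 0 + 2ξ₁ − 1ξ₂ = 52.2 → ξ₂ = (2·242.7 − 52.2)/1 = 433.2 kmol.
Outlet amounts (n = n₀ + Σ ν·ξ):
  P: 756 − 1(242.7) = 513.3
  U: 0 + 2(242.7) − 1(433.2) = 52.2
  V: 0 + 1(433.2) = 433.2
Total out = 513.3 + 52.2 + 433.2 = 998.7 kmol.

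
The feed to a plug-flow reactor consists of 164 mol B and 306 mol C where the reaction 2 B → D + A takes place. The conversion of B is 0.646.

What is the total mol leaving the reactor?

B reacted = 0.646 × 164 = 105.9 mol; ν_B = −2, so ξ = 105.9/2 = 52.97 mol.
Outlet amounts (n = n₀ + ν ξ):
  B: 164 − 2(52.97) = 58.06
  D: 0 + 1(52.97) = 52.97
  A: 0 + 1(52.97) = 52.97
  C: 306 (inert)
Total out = 58.06 + 52.97 + 52.97 + 306 = 470 mol.

470 mol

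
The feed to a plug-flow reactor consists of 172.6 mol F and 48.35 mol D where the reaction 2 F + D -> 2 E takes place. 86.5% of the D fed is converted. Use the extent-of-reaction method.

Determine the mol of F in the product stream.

D reacted = 0.865 × 48.35 = 41.82 mol; ν_D = −1, so ξ = 41.82/1 = 41.82 mol.
Outlet amounts (n = n₀ + ν ξ):
  F: 172.6 − 2(41.82) = 88.95
  D: 48.35 − 1(41.82) = 6.527
  E: 0 + 2(41.82) = 83.65

89 mol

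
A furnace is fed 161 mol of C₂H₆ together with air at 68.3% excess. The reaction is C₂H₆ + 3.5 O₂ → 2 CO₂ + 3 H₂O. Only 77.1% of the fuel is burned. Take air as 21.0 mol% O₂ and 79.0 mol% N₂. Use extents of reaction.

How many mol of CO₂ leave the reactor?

248 mol

Stoichiometric O₂ = 3.5 × 161 = 563.5 mol; O₂ fed = 563.5 × 1.683 = 948.4 mol.
N₂ fed = 948.4 × 79/21 = 3568 mol.
Fuel reacted = 0.771 × 161 → ξ = 124.1 mol.
Outlet (n = n₀ + ν ξ):
  C₂H₆: 161 − 1(124.1) = 36.87
  O₂: 948.4 − 3.5(124.1) = 513.9
  N₂: 3568 (inert)
  CO₂: 0 + 2(124.1) = 248.3
  H₂O: 0 + 3(124.1) = 372.4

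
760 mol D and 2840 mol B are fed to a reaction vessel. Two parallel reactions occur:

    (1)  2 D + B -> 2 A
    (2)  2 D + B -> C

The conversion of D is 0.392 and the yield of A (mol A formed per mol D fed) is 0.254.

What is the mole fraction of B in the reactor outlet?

Yield of A: 2ξ₁ / 760 = 0.254 → ξ₁ = 96.52 mol.
Conversion of D: 2ξ₁ + 2ξ₂ = 0.392 × 760 = 297.9 → ξ₂ = 52.44 mol.
Outlet amounts (n = n₀ + Σ ν·ξ):
  D: 760 − 2(96.52) − 2(52.44) = 462.1
  B: 2840 − 1(96.52) − 1(52.44) = 2691
  A: 0 + 2(96.52) = 193
  C: 0 + 1(52.44) = 52.44
Total out = 3399 mol; y_B = 2691 / 3399 = 0.7918.

0.792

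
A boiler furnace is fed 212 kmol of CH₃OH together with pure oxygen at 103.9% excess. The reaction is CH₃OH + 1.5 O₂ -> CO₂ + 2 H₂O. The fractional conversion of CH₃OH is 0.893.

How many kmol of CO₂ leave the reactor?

189 kmol

Stoichiometric O₂ = 1.5 × 212 = 318 kmol; O₂ fed = 318 × 2.039 = 648.4 kmol.
Fuel reacted = 0.893 × 212 → ξ = 189.3 kmol.
Outlet (n = n₀ + ν ξ):
  CH₃OH: 212 − 1(189.3) = 22.68
  O₂: 648.4 − 1.5(189.3) = 364.4
  CO₂: 0 + 1(189.3) = 189.3
  H₂O: 0 + 2(189.3) = 378.6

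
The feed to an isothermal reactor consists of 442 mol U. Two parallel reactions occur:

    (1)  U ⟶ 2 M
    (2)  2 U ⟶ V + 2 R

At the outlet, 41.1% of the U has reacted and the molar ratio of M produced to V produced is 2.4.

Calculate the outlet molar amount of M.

136 mol

Conversion of U: U consumed = 0.411 × 442 = 181.7 mol = 1ξ₁ + 2ξ₂.
Selectivity: 2ξ₁ / (1ξ₂) = 2.4 → ξ₁ = 1.2 ξ₂.
Substitute: (1·1.2 + 2) ξ₂ = 181.7 → ξ₂ = 56.77 mol, ξ₁ = 68.12 mol.
Outlet amounts (n = n₀ + Σ ν·ξ):
  U: 442 − 1(68.12) − 2(56.77) = 260.3
  M: 0 + 2(68.12) = 136.2
  V: 0 + 1(56.77) = 56.77
  R: 0 + 2(56.77) = 113.5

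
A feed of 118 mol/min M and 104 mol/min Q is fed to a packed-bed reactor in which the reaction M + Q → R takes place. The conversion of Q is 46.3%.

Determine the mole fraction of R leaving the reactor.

0.277

Q reacted = 0.463 × 104 = 48.15 mol/min; ν_Q = −1, so ξ = 48.15/1 = 48.15 mol/min.
Outlet amounts (n = n₀ + ν ξ):
  M: 118 − 1(48.15) = 69.85
  Q: 104 − 1(48.15) = 55.85
  R: 0 + 1(48.15) = 48.15
Total out = 173.8 mol/min; y_R = 48.15 / 173.8 = 0.277.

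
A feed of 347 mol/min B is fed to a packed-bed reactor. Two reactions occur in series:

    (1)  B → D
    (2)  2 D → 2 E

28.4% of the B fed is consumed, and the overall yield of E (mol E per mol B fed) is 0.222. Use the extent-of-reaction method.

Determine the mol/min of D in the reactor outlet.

21.5 mol/min

Conversion of B: B consumed = 1ξ₁ = 0.284 × 347 → ξ₁ = 98.55 mol/min.
Yield of E: 2ξ₂ / 347 = 0.222 → ξ₂ = 38.52 mol/min.
Outlet amounts (n = n₀ + Σ ν·ξ):
  B: 347 − 1(98.55) = 248.5
  D: 0 + 1(98.55) − 2(38.52) = 21.51
  E: 0 + 2(38.52) = 77.03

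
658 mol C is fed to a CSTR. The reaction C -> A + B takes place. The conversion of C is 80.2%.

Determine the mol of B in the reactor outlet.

528 mol

C reacted = 0.802 × 658 = 527.7 mol; ν_C = −1, so ξ = 527.7/1 = 527.7 mol.
Outlet amounts (n = n₀ + ν ξ):
  C: 658 − 1(527.7) = 130.3
  A: 0 + 1(527.7) = 527.7
  B: 0 + 1(527.7) = 527.7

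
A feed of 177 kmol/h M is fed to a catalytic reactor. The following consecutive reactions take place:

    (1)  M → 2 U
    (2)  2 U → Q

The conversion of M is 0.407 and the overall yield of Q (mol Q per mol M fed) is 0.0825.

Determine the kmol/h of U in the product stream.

115 kmol/h

Conversion of M: M consumed = 1ξ₁ = 0.407 × 177 → ξ₁ = 72.04 kmol/h.
Yield of Q: 1ξ₂ / 177 = 0.0825 → ξ₂ = 14.6 kmol/h.
Outlet amounts (n = n₀ + Σ ν·ξ):
  M: 177 − 1(72.04) = 105
  U: 0 + 2(72.04) − 2(14.6) = 114.9
  Q: 0 + 1(14.6) = 14.6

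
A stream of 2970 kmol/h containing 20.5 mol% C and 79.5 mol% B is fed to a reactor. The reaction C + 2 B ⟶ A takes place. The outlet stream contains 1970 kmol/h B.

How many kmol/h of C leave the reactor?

For B: n = n₀ − 2ξ → 1970 = 2361 − 2ξ, giving ξ = 195.6 kmol/h.
Outlet amounts (n = n₀ + ν ξ):
  C: 608.9 − 1(195.6) = 413.3
  B: 2361 − 2(195.6) = 1970
  A: 0 + 1(195.6) = 195.6

413 kmol/h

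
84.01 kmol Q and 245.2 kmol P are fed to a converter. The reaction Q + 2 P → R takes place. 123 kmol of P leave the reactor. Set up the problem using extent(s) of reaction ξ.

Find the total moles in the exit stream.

207 kmol

For P: n = n₀ − 2ξ → 123 = 245.2 − 2ξ, giving ξ = 61.1 kmol.
Outlet amounts (n = n₀ + ν ξ):
  Q: 84.01 − 1(61.1) = 22.91
  P: 245.2 − 2(61.1) = 123
  R: 0 + 1(61.1) = 61.1
Total out = 22.91 + 123 + 61.1 = 207 kmol.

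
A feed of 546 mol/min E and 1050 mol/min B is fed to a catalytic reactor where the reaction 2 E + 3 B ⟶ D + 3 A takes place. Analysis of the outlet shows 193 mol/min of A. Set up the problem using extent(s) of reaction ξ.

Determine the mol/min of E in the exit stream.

417 mol/min

For A: n = n₀ + 3ξ → 193 = 0 + 3ξ, giving ξ = 64.33 mol/min.
Outlet amounts (n = n₀ + ν ξ):
  E: 546 − 2(64.33) = 417.3
  B: 1050 − 3(64.33) = 857
  D: 0 + 1(64.33) = 64.33
  A: 0 + 3(64.33) = 193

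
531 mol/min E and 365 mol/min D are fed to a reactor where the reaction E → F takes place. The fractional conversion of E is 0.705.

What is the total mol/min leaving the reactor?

E reacted = 0.705 × 531 = 374.4 mol/min; ν_E = −1, so ξ = 374.4/1 = 374.4 mol/min.
Outlet amounts (n = n₀ + ν ξ):
  E: 531 − 1(374.4) = 156.6
  F: 0 + 1(374.4) = 374.4
  D: 365 (inert)
Total out = 156.6 + 374.4 + 365 = 896 mol/min.

896 mol/min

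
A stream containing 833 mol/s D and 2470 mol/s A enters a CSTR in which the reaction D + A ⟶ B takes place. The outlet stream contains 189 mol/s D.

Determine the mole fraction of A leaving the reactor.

0.687

For D: n = n₀ − 1ξ → 189 = 833 − 1ξ, giving ξ = 644 mol/s.
Outlet amounts (n = n₀ + ν ξ):
  D: 833 − 1(644) = 189
  A: 2470 − 1(644) = 1826
  B: 0 + 1(644) = 644
Total out = 2659 mol/s; y_A = 1826 / 2659 = 0.6867.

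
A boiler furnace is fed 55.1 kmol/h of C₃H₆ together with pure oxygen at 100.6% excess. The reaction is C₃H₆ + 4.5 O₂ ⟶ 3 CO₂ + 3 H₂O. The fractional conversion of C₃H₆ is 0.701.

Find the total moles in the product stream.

572 kmol/h

Stoichiometric O₂ = 4.5 × 55.1 = 248 kmol/h; O₂ fed = 248 × 2.006 = 497.4 kmol/h.
Fuel reacted = 0.701 × 55.1 → ξ = 38.63 kmol/h.
Outlet (n = n₀ + ν ξ):
  C₃H₆: 55.1 − 1(38.63) = 16.47
  O₂: 497.4 − 4.5(38.63) = 323.6
  CO₂: 0 + 3(38.63) = 115.9
  H₂O: 0 + 3(38.63) = 115.9
Total out = 16.47 + 323.6 + 115.9 + 115.9 = 571.8 kmol/h.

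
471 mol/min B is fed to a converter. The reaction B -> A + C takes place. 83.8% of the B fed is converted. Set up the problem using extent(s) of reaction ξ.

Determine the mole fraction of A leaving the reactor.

0.456

B reacted = 0.838 × 471 = 394.7 mol/min; ν_B = −1, so ξ = 394.7/1 = 394.7 mol/min.
Outlet amounts (n = n₀ + ν ξ):
  B: 471 − 1(394.7) = 76.3
  A: 0 + 1(394.7) = 394.7
  C: 0 + 1(394.7) = 394.7
Total out = 865.7 mol/min; y_A = 394.7 / 865.7 = 0.4559.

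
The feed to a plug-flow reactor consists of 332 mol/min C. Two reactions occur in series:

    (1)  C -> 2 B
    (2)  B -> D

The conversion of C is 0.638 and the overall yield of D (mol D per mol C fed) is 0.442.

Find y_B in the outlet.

0.509

Conversion of C: C consumed = 1ξ₁ = 0.638 × 332 → ξ₁ = 211.8 mol/min.
Yield of D: 1ξ₂ / 332 = 0.442 → ξ₂ = 146.7 mol/min.
Outlet amounts (n = n₀ + Σ ν·ξ):
  C: 332 − 1(211.8) = 120.2
  B: 0 + 2(211.8) − 1(146.7) = 276.9
  D: 0 + 1(146.7) = 146.7
Total out = 543.8 mol/min; y_B = 276.9 / 543.8 = 0.5092.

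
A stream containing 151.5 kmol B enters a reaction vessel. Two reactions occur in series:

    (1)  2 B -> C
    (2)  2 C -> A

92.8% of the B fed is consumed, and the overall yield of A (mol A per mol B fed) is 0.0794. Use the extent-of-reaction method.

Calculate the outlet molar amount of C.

Conversion of B: B consumed = 2ξ₁ = 0.928 × 151.5 → ξ₁ = 70.3 kmol.
Yield of A: 1ξ₂ / 151.5 = 0.0794 → ξ₂ = 12.03 kmol.
Outlet amounts (n = n₀ + Σ ν·ξ):
  B: 151.5 − 2(70.3) = 10.91
  C: 0 + 1(70.3) − 2(12.03) = 46.24
  A: 0 + 1(12.03) = 12.03

46.2 kmol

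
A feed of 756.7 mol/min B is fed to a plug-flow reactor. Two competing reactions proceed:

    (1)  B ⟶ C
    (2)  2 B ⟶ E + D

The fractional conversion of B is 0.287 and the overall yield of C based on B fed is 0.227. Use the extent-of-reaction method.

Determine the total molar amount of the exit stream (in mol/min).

Yield of C: 1ξ₁ / 756.7 = 0.227 → ξ₁ = 171.8 mol/min.
Conversion of B: 1ξ₁ + 2ξ₂ = 0.287 × 756.7 = 217.2 → ξ₂ = 22.7 mol/min.
Outlet amounts (n = n₀ + Σ ν·ξ):
  B: 756.7 − 1(171.8) − 2(22.7) = 539.5
  C: 0 + 1(171.8) = 171.8
  E: 0 + 1(22.7) = 22.7
  D: 0 + 1(22.7) = 22.7
Total out = 539.5 + 171.8 + 22.7 + 22.7 = 756.7 mol/min.

757 mol/min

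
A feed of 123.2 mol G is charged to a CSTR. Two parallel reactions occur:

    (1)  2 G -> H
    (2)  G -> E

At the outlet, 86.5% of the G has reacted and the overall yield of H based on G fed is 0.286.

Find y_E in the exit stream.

0.41

Yield of H: 1ξ₁ / 123.2 = 0.286 → ξ₁ = 35.24 mol.
Conversion of G: 2ξ₁ + 1ξ₂ = 0.865 × 123.2 = 106.6 → ξ₂ = 36.1 mol.
Outlet amounts (n = n₀ + Σ ν·ξ):
  G: 123.2 − 2(35.24) − 1(36.1) = 16.63
  H: 0 + 1(35.24) = 35.24
  E: 0 + 1(36.1) = 36.1
Total out = 87.96 mol; y_E = 36.1 / 87.96 = 0.4104.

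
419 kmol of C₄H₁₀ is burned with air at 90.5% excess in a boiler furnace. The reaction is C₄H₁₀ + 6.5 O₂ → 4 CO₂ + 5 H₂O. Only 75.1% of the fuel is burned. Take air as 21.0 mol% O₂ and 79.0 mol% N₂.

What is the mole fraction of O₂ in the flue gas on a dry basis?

0.131

Stoichiometric O₂ = 6.5 × 419 = 2724 kmol; O₂ fed = 2724 × 1.905 = 5188 kmol.
N₂ fed = 5188 × 79/21 = 19520 kmol.
Fuel reacted = 0.751 × 419 → ξ = 314.7 kmol.
Outlet (n = n₀ + ν ξ):
  C₄H₁₀: 419 − 1(314.7) = 104.3
  O₂: 5188 − 6.5(314.7) = 3143
  N₂: 19520 (inert)
  CO₂: 0 + 4(314.7) = 1259
  H₂O: 0 + 5(314.7) = 1573
Dry total = 24020 kmol; y_O₂ (dry) = 3143 / 24020 = 0.1308.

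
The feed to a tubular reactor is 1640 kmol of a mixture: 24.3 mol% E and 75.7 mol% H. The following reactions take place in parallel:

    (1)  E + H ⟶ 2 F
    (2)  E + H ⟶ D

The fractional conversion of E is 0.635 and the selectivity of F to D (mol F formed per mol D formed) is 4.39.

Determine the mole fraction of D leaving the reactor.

0.0507

Conversion of E: E consumed = 0.635 × 398.5 = 253.1 kmol = 1ξ₁ + 1ξ₂.
Selectivity: 2ξ₁ / (1ξ₂) = 4.39 → ξ₁ = 2.195 ξ₂.
Substitute: (1·2.195 + 1) ξ₂ = 253.1 → ξ₂ = 79.21 kmol, ξ₁ = 173.9 kmol.
Outlet amounts (n = n₀ + Σ ν·ξ):
  E: 398.5 − 1(173.9) − 1(79.21) = 145.5
  H: 1241 − 1(173.9) − 1(79.21) = 988.4
  F: 0 + 2(173.9) = 347.7
  D: 0 + 1(79.21) = 79.21
Total out = 1561 kmol; y_D = 79.21 / 1561 = 0.05075.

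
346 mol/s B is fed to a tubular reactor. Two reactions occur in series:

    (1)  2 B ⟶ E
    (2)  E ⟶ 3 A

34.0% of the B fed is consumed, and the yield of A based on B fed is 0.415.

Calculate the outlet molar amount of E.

Conversion of B: B consumed = 2ξ₁ = 0.34 × 346 → ξ₁ = 58.82 mol/s.
Yield of A: 3ξ₂ / 346 = 0.415 → ξ₂ = 47.86 mol/s.
Outlet amounts (n = n₀ + Σ ν·ξ):
  B: 346 − 2(58.82) = 228.4
  E: 0 + 1(58.82) − 1(47.86) = 10.96
  A: 0 + 3(47.86) = 143.6

11 mol/s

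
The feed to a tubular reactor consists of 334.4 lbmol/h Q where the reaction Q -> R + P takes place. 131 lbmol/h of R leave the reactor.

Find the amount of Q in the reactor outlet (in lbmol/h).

203 lbmol/h

For R: n = n₀ + 1ξ → 131 = 0 + 1ξ, giving ξ = 131 lbmol/h.
Outlet amounts (n = n₀ + ν ξ):
  Q: 334.4 − 1(131) = 203.4
  R: 0 + 1(131) = 131
  P: 0 + 1(131) = 131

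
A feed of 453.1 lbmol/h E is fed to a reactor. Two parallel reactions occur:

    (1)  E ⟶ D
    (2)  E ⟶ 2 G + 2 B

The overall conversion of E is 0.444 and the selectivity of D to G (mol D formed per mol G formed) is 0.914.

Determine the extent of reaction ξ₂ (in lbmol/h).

Conversion of E: E consumed = 0.444 × 453.1 = 201.2 lbmol/h = 1ξ₁ + 1ξ₂.
Selectivity: 1ξ₁ / (2ξ₂) = 0.914 → ξ₁ = 1.828 ξ₂.
Substitute: (1·1.828 + 1) ξ₂ = 201.2 → ξ₂ = 71.14 lbmol/h, ξ₁ = 130 lbmol/h.
Outlet amounts (n = n₀ + Σ ν·ξ):
  E: 453.1 − 1(130) − 1(71.14) = 251.9
  D: 0 + 1(130) = 130
  G: 0 + 2(71.14) = 142.3
  B: 0 + 2(71.14) = 142.3

ξ₂ = 71.1 lbmol/h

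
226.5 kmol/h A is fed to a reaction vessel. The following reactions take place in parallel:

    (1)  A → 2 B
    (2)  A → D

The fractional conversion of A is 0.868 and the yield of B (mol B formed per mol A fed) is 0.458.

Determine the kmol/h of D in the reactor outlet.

Yield of B: 2ξ₁ / 226.5 = 0.458 → ξ₁ = 51.87 kmol/h.
Conversion of A: 1ξ₁ + 1ξ₂ = 0.868 × 226.5 = 196.6 → ξ₂ = 144.7 kmol/h.
Outlet amounts (n = n₀ + Σ ν·ξ):
  A: 226.5 − 1(51.87) − 1(144.7) = 29.9
  B: 0 + 2(51.87) = 103.7
  D: 0 + 1(144.7) = 144.7

145 kmol/h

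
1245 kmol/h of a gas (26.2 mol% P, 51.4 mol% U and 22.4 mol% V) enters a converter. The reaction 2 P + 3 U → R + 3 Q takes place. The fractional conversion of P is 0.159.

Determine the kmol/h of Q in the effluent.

P reacted = 0.159 × 326.2 = 51.86 kmol/h; ν_P = −2, so ξ = 51.86/2 = 25.93 kmol/h.
Outlet amounts (n = n₀ + ν ξ):
  P: 326.2 − 2(25.93) = 274.3
  U: 639.9 − 3(25.93) = 562.1
  R: 0 + 1(25.93) = 25.93
  Q: 0 + 3(25.93) = 77.8
  V: 278.9 (inert)

77.8 kmol/h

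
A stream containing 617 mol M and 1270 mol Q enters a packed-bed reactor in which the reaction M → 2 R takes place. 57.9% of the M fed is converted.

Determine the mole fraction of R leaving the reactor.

M reacted = 0.579 × 617 = 357.2 mol; ν_M = −1, so ξ = 357.2/1 = 357.2 mol.
Outlet amounts (n = n₀ + ν ξ):
  M: 617 − 1(357.2) = 259.8
  R: 0 + 2(357.2) = 714.5
  Q: 1270 (inert)
Total out = 2244 mol; y_R = 714.5 / 2244 = 0.3184.

0.318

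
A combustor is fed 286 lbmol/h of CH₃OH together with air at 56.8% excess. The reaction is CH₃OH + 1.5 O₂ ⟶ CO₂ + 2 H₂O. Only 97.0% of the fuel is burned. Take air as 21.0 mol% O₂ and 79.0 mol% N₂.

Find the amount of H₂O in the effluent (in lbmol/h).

555 lbmol/h

Stoichiometric O₂ = 1.5 × 286 = 429 lbmol/h; O₂ fed = 429 × 1.568 = 672.7 lbmol/h.
N₂ fed = 672.7 × 79/21 = 2531 lbmol/h.
Fuel reacted = 0.97 × 286 → ξ = 277.4 lbmol/h.
Outlet (n = n₀ + ν ξ):
  CH₃OH: 286 − 1(277.4) = 8.58
  O₂: 672.7 − 1.5(277.4) = 256.5
  N₂: 2531 (inert)
  CO₂: 0 + 1(277.4) = 277.4
  H₂O: 0 + 2(277.4) = 554.8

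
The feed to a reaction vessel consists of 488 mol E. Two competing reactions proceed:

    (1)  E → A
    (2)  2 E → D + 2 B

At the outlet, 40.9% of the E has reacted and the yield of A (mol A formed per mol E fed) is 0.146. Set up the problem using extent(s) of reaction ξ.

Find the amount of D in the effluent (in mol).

Yield of A: 1ξ₁ / 488 = 0.146 → ξ₁ = 71.25 mol.
Conversion of E: 1ξ₁ + 2ξ₂ = 0.409 × 488 = 199.6 → ξ₂ = 64.17 mol.
Outlet amounts (n = n₀ + Σ ν·ξ):
  E: 488 − 1(71.25) − 2(64.17) = 288.4
  A: 0 + 1(71.25) = 71.25
  D: 0 + 1(64.17) = 64.17
  B: 0 + 2(64.17) = 128.3

64.2 mol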